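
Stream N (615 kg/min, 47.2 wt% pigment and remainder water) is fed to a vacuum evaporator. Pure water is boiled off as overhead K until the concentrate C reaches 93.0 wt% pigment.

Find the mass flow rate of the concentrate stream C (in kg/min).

312.1 kg/min

pigment is conserved: 615×0.472 = 290.28 kg/min all reports to the concentrate.
Concentrate = 290.28/(target fraction) = 312.13 kg/min.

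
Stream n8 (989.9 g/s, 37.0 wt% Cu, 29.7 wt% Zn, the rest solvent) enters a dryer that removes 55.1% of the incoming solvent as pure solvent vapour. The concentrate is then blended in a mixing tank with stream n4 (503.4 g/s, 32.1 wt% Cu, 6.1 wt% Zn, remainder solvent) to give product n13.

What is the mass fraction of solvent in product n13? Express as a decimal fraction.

0.350

Vapour removed = 0.551×0.333×989.9 = 181.63 g/s; concentrate = 808.27 g/s.
solvent reaching the mixer = 148.01 (from concentrate) + 503.4×0.618 = 459.11 g/s.
Product flow = 808.27 + 503.4 = 1311.7 g/s; solvent fraction = 0.350.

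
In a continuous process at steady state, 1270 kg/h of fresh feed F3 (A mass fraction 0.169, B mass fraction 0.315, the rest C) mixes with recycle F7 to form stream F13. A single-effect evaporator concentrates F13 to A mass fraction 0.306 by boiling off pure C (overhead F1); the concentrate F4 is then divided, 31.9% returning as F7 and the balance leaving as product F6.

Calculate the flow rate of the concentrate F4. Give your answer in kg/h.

1030 kg/h

Overall A balance (none leaves overhead): A in fresh feed = A in product, i.e. 1270×0.169 = (1−0.319)·F4·0.306.
F4 = 214.63/(0.306×0.681) = 1030 kg/h.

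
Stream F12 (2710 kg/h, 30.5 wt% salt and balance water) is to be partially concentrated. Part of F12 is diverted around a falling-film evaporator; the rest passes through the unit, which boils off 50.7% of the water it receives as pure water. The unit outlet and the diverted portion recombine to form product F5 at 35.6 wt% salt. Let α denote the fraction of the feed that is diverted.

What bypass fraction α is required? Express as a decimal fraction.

0.593

All 2710×0.305 = 826.55 kg/h of salt reaches F5, so F5 = 826.55/0.356 = 2321.8 kg/h and vapour = 388.23 kg/h.
The evaporator receives (1−α)·2710 of feed at 0.695 water and removes 0.507 of that water:
0.507×0.695×(1−α)×2710 = 388.23
(1−α) = 388.23/954.91 = 0.4066;  α = 0.5934.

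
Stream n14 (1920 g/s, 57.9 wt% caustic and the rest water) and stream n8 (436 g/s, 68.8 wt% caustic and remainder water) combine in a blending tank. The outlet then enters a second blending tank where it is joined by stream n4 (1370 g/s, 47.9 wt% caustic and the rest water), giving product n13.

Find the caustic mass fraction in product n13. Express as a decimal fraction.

0.555

Overall, product flow = 3726 g/s.
caustic in = 1920×0.579 + 436×0.688 + 1370×0.479 = 2067.9 g/s.
caustic fraction in n13 = 0.555.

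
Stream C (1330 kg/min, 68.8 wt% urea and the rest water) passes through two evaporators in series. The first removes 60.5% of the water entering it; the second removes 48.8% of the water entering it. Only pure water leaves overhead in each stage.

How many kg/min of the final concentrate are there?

999 kg/min

water in feed = 1330×0.312 = 414.96 kg/min.
After stage 1: water left = (1−0.605)×414.96 = 163.91; stream total = 1078.9 kg/min.
After stage 2: water left = (1−0.488)×163.91 = 83.922; final concentrate = 998.96 kg/min.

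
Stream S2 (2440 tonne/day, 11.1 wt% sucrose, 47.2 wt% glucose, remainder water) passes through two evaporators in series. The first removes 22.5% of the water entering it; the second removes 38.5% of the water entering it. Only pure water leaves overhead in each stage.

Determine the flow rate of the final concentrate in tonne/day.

water in feed = 2440×0.417 = 1017.5 tonne/day.
After stage 1: water left = (1−0.225)×1017.5 = 788.55; stream total = 2211.1 tonne/day.
After stage 2: water left = (1−0.385)×788.55 = 484.96; final concentrate = 1907.5 tonne/day.

1907 tonne/day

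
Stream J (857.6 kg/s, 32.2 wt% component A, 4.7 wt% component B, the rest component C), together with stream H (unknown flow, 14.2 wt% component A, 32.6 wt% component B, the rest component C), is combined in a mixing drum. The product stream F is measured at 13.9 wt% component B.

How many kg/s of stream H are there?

421.9 kg/s

Let H be the unknown flow. Total out = 857.6 + H.
component B balance: 40.307 + 0.326·H = 0.139·(857.6 + H)
(0.326 − 0.139)·H = 0.139×857.6 − 40.307 = 78.899
H = 78.899 / 0.187 = 421.92 kg/s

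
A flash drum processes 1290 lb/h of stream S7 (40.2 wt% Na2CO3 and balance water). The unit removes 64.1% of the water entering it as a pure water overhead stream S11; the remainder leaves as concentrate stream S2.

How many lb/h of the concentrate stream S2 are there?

water entering = 1290×0.598 = 771.42 lb/h; overhead removed = 0.641×771.42 = 494.48 lb/h.
Concentrate = 1290 − 494.48 = 795.52 lb/h.

795.5 lb/h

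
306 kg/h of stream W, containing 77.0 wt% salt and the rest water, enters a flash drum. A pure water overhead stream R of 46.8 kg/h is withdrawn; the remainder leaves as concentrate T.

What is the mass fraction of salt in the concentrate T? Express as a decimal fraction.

0.909

salt is not removed: 306×0.770 = 235.62 kg/h of salt enters T.
Concentrate = 306 − 46.8 = 259.2 kg/h.
Mass fraction = 235.62/259.2 = 0.909.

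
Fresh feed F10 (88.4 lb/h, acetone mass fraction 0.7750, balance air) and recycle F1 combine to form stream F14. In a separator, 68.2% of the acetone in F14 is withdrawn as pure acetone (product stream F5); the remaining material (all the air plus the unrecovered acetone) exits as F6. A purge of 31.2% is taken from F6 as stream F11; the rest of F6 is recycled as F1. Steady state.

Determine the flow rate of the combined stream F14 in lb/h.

air enters only via F10 and leaves only via the purge: 88.4×0.225 = 0.312×(air in F6), and the separator passes all air, so air in F14 = air in F6 = 63.75 lb/h.
acetone in F14: m_A = 88.4×0.775 + (1−0.312)·(1−0.682)·m_A, so m_A = 68.51/0.7812 = 87.697 lb/h.
F14 = 87.697 + 63.75 = 151.45 lb/h.

151.4 lb/h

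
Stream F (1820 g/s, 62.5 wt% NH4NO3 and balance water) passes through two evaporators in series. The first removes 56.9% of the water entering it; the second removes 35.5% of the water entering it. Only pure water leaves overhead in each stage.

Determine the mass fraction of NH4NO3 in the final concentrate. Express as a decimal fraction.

0.8570

water in feed = 1820×0.375 = 682.5 g/s.
After stage 1: water left = (1−0.569)×682.5 = 294.16; stream total = 1431.7 g/s.
After stage 2: water left = (1−0.355)×294.16 = 189.73; final concentrate = 1327.2 g/s.
NH4NO3 fraction = 1137.5/1327.2 = 0.8570.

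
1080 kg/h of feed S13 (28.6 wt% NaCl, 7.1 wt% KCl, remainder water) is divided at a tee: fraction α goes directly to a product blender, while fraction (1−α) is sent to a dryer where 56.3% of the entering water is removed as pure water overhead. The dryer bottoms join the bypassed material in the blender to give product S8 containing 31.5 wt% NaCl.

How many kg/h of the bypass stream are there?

All 1080×0.286 = 308.88 kg/h of NaCl reaches S8, so S8 = 308.88/0.315 = 980.57 kg/h and vapour = 99.429 kg/h.
The evaporator receives (1−α)·1080 of feed at 0.643 water and removes 0.563 of that water:
0.563×0.643×(1−α)×1080 = 99.429
(1−α) = 99.429/390.97 = 0.2543;  α = 0.7457.
Bypass flow = 0.7457×1080 = 805.34 kg/h.

805.3 kg/h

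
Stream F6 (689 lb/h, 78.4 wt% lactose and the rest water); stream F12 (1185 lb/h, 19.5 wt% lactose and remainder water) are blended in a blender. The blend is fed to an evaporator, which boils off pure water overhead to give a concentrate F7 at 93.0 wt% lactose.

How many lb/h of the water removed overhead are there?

1045 lb/h

lactose entering = 689×0.784 + 1185×0.195 = 771.25 lb/h.
All lactose reports to F7, so F7 = 771.25/0.930 = 829.3 lb/h.
Total feed = 1874 lb/h; overhead = 1874 − 829.3 = 1044.7 lb/h.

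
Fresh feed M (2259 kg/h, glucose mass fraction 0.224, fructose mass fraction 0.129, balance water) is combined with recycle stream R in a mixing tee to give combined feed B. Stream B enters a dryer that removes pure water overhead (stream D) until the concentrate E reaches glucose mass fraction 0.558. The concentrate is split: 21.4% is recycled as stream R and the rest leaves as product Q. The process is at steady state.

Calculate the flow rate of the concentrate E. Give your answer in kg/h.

Overall glucose balance (none leaves overhead): glucose in fresh feed = glucose in product, i.e. 2259×0.224 = (1−0.214)·E·0.558.
E = 506.02/(0.558×0.786) = 1153.7 kg/h.

1154 kg/h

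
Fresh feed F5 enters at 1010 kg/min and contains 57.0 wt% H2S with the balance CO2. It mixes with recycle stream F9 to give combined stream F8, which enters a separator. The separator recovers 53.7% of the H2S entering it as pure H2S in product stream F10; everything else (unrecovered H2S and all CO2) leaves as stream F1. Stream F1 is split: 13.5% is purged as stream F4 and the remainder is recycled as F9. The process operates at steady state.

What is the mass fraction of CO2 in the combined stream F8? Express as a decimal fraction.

0.770

CO2 enters only via F5 and leaves only via the purge: 1010×0.430 = 0.135×(CO2 in F1), and the separator passes all CO2, so CO2 in F8 = CO2 in F1 = 3217 kg/min.
H2S in F8: m_A = 1010×0.570 + (1−0.135)·(1−0.537)·m_A, so m_A = 575.7/0.5995 = 960.29 kg/min.
F8 = 960.29 + 3217 = 4177.3 kg/min.
CO2 fraction in F8 = 3217/4177.3 = 0.770.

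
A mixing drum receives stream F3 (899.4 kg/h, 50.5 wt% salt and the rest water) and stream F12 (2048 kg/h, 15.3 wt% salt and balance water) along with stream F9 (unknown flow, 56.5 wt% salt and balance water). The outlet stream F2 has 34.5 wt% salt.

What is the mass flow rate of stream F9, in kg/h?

Let F9 be the unknown flow. Total out = 2947.4 + F9.
salt balance: 767.54 + 0.565·F9 = 0.345·(2947.4 + F9)
(0.565 − 0.345)·F9 = 0.345×2947.4 − 767.54 = 249.31
F9 = 249.31 / 0.220 = 1133.2 kg/h

1133 kg/h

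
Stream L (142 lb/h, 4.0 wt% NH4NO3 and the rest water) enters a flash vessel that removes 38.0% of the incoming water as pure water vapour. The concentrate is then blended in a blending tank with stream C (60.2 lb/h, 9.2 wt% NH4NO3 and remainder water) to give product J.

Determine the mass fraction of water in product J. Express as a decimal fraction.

Vapour removed = 0.380×0.960×142 = 51.802 lb/h; concentrate = 90.198 lb/h.
water reaching the mixer = 84.518 (from concentrate) + 60.2×0.908 = 139.18 lb/h.
Product flow = 90.198 + 60.2 = 150.4 lb/h; water fraction = 0.925.

0.925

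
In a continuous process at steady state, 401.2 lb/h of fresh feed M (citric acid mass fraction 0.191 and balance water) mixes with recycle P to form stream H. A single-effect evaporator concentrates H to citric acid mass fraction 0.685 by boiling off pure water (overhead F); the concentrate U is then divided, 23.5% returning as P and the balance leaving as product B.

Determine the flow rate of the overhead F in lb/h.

289.3 lb/h

Overall citric acid balance (none leaves overhead): citric acid in fresh feed = citric acid in product, i.e. 401.2×0.191 = (1−0.235)·U·0.685.
U = 76.629/(0.685×0.765) = 146.23 lb/h.
Recycle P = 0.235×146.23 = 34.365 lb/h.
Combined feed H = 401.2 + 34.365 = 435.56 lb/h.
Overhead F = H − U = 435.56 − 146.23 = 289.33 lb/h.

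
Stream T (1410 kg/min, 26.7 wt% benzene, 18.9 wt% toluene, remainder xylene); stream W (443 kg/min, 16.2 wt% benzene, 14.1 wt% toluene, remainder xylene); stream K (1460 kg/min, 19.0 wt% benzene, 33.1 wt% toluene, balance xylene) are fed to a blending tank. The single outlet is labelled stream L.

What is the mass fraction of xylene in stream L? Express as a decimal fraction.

Total flow out = 1410 + 443 + 1460 = 3313 kg/min.
xylene in = 1410×0.544 + 443×0.697 + 1460×0.479 = 1775.2 kg/min.
xylene mass fraction in L = 1775.2/3313 = 0.536.

0.536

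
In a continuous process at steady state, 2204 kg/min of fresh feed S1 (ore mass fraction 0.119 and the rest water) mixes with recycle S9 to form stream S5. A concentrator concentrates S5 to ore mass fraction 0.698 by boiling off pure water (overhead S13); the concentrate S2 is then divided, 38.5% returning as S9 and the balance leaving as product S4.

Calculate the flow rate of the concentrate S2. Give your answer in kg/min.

Overall ore balance (none leaves overhead): ore in fresh feed = ore in product, i.e. 2204×0.119 = (1−0.385)·S2·0.698.
S2 = 262.28/(0.698×0.615) = 610.98 kg/min.

611 kg/min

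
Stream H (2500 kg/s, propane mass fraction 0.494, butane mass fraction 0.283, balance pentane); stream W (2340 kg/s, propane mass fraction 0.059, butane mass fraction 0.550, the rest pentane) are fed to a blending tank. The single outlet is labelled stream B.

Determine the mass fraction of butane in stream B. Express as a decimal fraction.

Total flow out = 2500 + 2340 = 4840 kg/s.
butane in = 2500×0.283 + 2340×0.550 = 1994.5 kg/s.
butane mass fraction in B = 1994.5/4840 = 0.412.

0.412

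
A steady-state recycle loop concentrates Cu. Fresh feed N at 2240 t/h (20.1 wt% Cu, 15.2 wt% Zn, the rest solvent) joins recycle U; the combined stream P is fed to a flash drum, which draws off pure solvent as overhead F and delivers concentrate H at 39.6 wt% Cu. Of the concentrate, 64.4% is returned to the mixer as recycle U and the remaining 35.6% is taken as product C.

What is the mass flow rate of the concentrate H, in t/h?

3194 t/h

Overall Cu balance (none leaves overhead): Cu in fresh feed = Cu in product, i.e. 2240×0.201 = (1−0.644)·H·0.396.
H = 450.24/(0.396×0.356) = 3193.7 t/h.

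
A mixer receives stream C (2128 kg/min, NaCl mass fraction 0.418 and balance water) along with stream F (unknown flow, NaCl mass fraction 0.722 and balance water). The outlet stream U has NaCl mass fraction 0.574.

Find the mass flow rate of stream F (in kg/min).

Let F be the unknown flow. Total out = 2128 + F.
NaCl balance: 889.5 + 0.722·F = 0.574·(2128 + F)
(0.722 − 0.574)·F = 0.574×2128 − 889.5 = 331.97
F = 331.97 / 0.148 = 2243 kg/min

2243 kg/min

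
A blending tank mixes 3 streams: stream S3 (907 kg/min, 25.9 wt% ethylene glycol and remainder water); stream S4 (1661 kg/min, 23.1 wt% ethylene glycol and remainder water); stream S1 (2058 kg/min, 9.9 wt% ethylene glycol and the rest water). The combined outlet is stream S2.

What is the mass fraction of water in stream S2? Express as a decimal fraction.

0.8222

Total flow out = 907 + 1661 + 2058 = 4626 kg/min.
water in = 907×0.741 + 1661×0.769 + 2058×0.901 = 3803.7 kg/min.
water mass fraction in S2 = 3803.7/4626 = 0.8222.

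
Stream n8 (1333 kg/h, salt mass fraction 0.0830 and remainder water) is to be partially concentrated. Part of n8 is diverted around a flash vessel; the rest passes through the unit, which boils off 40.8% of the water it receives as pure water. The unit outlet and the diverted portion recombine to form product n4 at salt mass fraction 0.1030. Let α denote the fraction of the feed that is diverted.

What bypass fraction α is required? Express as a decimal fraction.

All 1333×0.083 = 110.64 kg/h of salt reaches n4, so n4 = 110.64/0.103 = 1074.2 kg/h and vapour = 258.83 kg/h.
The evaporator receives (1−α)·1333 of feed at 0.917 water and removes 0.408 of that water:
0.408×0.917×(1−α)×1333 = 258.83
(1−α) = 258.83/498.72 = 0.5190;  α = 0.4810.

0.481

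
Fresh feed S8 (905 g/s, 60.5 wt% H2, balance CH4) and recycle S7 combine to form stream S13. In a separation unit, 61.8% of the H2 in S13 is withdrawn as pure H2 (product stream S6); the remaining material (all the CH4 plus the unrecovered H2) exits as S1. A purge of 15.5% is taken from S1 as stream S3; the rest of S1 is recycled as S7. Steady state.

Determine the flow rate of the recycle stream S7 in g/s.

CH4 enters only via S8 and leaves only via the purge: 905×0.395 = 0.155×(CH4 in S1), and the separation unit passes all CH4, so CH4 in S13 = CH4 in S1 = 2306.3 g/s.
H2 in S13: m_A = 905×0.605 + (1−0.155)·(1−0.618)·m_A, so m_A = 547.52/0.6772 = 808.5 g/s.
S1 = (1−0.618)×808.5 + 2306.3 = 2615.1 g/s.
Recycle S7 = (1−0.155)×2615.1 = 2209.8 g/s.

2210 g/s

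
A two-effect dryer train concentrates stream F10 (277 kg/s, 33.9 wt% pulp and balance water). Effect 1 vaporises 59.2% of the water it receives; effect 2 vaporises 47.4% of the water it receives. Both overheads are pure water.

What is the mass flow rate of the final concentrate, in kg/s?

133.2 kg/s

water in feed = 277×0.661 = 183.1 kg/s.
After stage 1: water left = (1−0.592)×183.1 = 74.704; stream total = 168.61 kg/s.
After stage 2: water left = (1−0.474)×74.704 = 39.294; final concentrate = 133.2 kg/s.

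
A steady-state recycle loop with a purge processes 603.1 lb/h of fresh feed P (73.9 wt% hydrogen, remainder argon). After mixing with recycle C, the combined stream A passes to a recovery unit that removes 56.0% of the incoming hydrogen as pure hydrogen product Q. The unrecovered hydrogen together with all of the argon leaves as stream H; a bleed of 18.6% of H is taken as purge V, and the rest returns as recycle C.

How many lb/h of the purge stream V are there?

214.2 lb/h

argon enters only via P and leaves only via the purge: 603.1×0.261 = 0.186×(argon in H), and the recovery unit passes all argon, so argon in A = argon in H = 846.29 lb/h.
hydrogen in A: m_A = 603.1×0.739 + (1−0.186)·(1−0.560)·m_A, so m_A = 445.69/0.6418 = 694.4 lb/h.
H = (1−0.560)×694.4 + 846.29 = 1151.8 lb/h.
Purge V = 0.186×1151.8 = 214.24 lb/h.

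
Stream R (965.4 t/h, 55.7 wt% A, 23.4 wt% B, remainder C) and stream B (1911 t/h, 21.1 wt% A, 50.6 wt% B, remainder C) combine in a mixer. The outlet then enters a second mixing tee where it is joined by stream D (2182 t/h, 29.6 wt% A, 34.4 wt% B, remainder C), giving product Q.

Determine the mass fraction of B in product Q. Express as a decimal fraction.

Overall, product flow = 5058.4 t/h.
B in = 965.4×0.234 + 1911×0.506 + 2182×0.344 = 1943.5 t/h.
B fraction in Q = 0.384.

0.384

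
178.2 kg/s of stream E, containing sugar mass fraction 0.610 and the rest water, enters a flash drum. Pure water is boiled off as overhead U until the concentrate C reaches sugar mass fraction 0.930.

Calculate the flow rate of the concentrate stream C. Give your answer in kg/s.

sugar is conserved: 178.2×0.610 = 108.7 kg/s all reports to the concentrate.
Concentrate = 108.7/(target fraction) = 116.88 kg/s.

116.9 kg/s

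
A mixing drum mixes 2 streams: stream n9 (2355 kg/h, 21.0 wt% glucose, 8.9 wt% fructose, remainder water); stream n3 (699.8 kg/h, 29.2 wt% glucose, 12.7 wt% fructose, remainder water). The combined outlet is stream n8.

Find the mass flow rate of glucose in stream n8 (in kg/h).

698.9 kg/h

glucose out = glucose in = 2355×0.210 + 699.8×0.292 = 698.89 kg/h.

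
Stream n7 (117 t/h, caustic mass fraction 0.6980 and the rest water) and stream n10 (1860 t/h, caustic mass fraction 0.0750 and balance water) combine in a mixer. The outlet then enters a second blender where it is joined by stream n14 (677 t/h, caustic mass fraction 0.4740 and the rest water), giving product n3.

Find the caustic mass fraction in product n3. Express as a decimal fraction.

Overall, product flow = 2654 t/h.
caustic in = 117×0.698 + 1860×0.075 + 677×0.474 = 542.06 t/h.
caustic fraction in n3 = 0.2042.

0.2042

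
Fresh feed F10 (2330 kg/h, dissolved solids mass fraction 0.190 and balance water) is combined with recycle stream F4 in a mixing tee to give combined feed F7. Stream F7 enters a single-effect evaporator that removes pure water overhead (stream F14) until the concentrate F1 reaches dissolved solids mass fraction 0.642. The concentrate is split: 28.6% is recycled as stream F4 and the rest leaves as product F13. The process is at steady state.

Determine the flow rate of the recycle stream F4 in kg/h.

276.2 kg/h

Overall dissolved solids balance (none leaves overhead): dissolved solids in fresh feed = dissolved solids in product, i.e. 2330×0.190 = (1−0.286)·F1·0.642.
F1 = 442.7/(0.642×0.714) = 965.78 kg/h.
Recycle F4 = 0.286×965.78 = 276.21 kg/h.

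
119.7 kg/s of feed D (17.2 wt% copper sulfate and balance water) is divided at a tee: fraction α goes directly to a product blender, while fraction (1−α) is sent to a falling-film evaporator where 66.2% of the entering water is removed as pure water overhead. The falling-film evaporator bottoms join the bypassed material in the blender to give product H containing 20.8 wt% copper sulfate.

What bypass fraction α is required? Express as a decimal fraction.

All 119.7×0.172 = 20.588 kg/s of copper sulfate reaches H, so H = 20.588/0.208 = 98.983 kg/s and vapour = 20.717 kg/s.
The evaporator receives (1−α)·119.7 of feed at 0.828 water and removes 0.662 of that water:
0.662×0.828×(1−α)×119.7 = 20.717
(1−α) = 20.717/65.612 = 0.3158;  α = 0.6842.

0.684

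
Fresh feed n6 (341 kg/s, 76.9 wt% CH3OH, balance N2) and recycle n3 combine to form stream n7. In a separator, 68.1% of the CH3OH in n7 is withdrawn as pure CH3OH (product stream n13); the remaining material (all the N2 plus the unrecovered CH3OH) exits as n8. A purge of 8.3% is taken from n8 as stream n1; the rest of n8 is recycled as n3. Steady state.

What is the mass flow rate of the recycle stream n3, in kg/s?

978.7 kg/s

N2 enters only via n6 and leaves only via the purge: 341×0.231 = 0.083×(N2 in n8), and the separator passes all N2, so N2 in n7 = N2 in n8 = 949.05 kg/s.
CH3OH in n7: m_A = 341×0.769 + (1−0.083)·(1−0.681)·m_A, so m_A = 262.23/0.7075 = 370.65 kg/s.
n8 = (1−0.681)×370.65 + 949.05 = 1067.3 kg/s.
Recycle n3 = (1−0.083)×1067.3 = 978.7 kg/s.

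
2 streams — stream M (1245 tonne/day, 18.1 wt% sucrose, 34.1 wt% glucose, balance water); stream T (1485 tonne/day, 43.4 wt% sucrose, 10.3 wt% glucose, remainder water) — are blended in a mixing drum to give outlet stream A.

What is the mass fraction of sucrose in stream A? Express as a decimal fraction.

Total flow out = 1245 + 1485 = 2730 tonne/day.
sucrose in = 1245×0.181 + 1485×0.434 = 869.84 tonne/day.
sucrose mass fraction in A = 869.84/2730 = 0.319.

0.319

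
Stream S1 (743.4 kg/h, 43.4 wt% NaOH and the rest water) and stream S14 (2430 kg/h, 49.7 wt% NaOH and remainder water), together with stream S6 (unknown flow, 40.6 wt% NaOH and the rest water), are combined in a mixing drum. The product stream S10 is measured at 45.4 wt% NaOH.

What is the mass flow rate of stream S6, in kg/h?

Let S6 be the unknown flow. Total out = 3173.4 + S6.
NaOH balance: 1530.3 + 0.406·S6 = 0.454·(3173.4 + S6)
(0.406 − 0.454)·S6 = 0.454×3173.4 − 1530.3 = -89.622
S6 = -89.622 / -0.048 = 1867.1 kg/h

1867 kg/h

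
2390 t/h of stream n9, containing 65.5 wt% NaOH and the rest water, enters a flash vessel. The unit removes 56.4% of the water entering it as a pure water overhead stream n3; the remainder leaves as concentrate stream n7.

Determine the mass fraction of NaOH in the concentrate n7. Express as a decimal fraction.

NaOH is not removed: 2390×0.655 = 1565.5 t/h of NaOH enters n7.
water entering = 2390×0.345 = 824.55 t/h; overhead removed = 0.564×824.55 = 465.05 t/h.
Concentrate = 2390 − 465.05 = 1925 t/h.
Mass fraction = 1565.5/1925 = 0.813.

0.813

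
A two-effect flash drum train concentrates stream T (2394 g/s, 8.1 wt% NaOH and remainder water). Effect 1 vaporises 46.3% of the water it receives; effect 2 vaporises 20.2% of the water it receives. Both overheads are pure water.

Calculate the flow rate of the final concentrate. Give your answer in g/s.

water in feed = 2394×0.919 = 2200.1 g/s.
After stage 1: water left = (1−0.463)×2200.1 = 1181.4; stream total = 1375.4 g/s.
After stage 2: water left = (1−0.202)×1181.4 = 942.79; final concentrate = 1136.7 g/s.

1137 g/s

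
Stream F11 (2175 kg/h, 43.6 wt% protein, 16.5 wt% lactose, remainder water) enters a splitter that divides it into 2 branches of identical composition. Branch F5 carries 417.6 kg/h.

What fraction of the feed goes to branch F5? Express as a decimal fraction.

0.192

Fraction to F5 = 417.6/2175 = 0.1920.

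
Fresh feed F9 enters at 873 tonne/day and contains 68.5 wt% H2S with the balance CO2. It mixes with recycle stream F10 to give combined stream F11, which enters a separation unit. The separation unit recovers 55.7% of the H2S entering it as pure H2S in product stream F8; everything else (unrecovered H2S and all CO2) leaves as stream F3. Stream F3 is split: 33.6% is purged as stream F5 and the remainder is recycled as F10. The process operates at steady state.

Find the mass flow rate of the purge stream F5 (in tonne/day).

CO2 enters only via F9 and leaves only via the purge: 873×0.315 = 0.336×(CO2 in F3), and the separation unit passes all CO2, so CO2 in F11 = CO2 in F3 = 818.44 tonne/day.
H2S in F11: m_A = 873×0.685 + (1−0.336)·(1−0.557)·m_A, so m_A = 598/0.7058 = 847.21 tonne/day.
F3 = (1−0.557)×847.21 + 818.44 = 1193.8 tonne/day.
Purge F5 = 0.336×1193.8 = 401.1 tonne/day.

401.1 tonne/day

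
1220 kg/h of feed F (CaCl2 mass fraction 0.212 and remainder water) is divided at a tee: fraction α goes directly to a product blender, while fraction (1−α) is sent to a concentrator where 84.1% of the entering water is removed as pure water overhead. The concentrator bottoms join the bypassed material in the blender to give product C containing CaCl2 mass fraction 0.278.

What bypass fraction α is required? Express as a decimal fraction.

All 1220×0.212 = 258.64 kg/h of CaCl2 reaches C, so C = 258.64/0.278 = 930.36 kg/h and vapour = 289.64 kg/h.
The evaporator receives (1−α)·1220 of feed at 0.788 water and removes 0.841 of that water:
0.841×0.788×(1−α)×1220 = 289.64
(1−α) = 289.64/808.5 = 0.3582;  α = 0.6418.

0.642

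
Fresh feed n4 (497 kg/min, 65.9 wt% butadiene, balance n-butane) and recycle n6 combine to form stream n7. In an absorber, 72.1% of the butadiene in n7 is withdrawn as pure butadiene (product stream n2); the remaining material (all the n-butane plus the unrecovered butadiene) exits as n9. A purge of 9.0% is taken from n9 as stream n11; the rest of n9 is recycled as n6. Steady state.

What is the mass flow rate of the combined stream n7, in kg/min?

2322 kg/min

n-butane enters only via n4 and leaves only via the purge: 497×0.341 = 0.090×(n-butane in n9), and the absorber passes all n-butane, so n-butane in n7 = n-butane in n9 = 1883.1 kg/min.
butadiene in n7: m_A = 497×0.659 + (1−0.090)·(1−0.721)·m_A, so m_A = 327.52/0.7461 = 438.97 kg/min.
n7 = 438.97 + 1883.1 = 2322.1 kg/min.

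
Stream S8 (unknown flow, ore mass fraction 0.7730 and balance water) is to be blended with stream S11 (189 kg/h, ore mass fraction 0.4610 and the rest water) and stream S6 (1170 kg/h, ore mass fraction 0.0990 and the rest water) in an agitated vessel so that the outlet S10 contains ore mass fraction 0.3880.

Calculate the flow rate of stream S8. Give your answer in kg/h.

842.4 kg/h

Let S8 be the unknown flow. Total out = 1359 + S8.
ore balance: 202.96 + 0.773·S8 = 0.388·(1359 + S8)
(0.773 − 0.388)·S8 = 0.388×1359 − 202.96 = 324.33
S8 = 324.33 / 0.385 = 842.42 kg/h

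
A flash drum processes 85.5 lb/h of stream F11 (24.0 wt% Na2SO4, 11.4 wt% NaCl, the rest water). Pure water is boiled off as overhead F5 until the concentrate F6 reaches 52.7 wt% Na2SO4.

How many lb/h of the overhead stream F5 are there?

Na2SO4 is conserved: 85.5×0.240 = 20.52 lb/h all reports to the concentrate.
Concentrate = 20.52/(target fraction) = 38.937 lb/h.
Overhead = 85.5 − 38.937 = 46.563 lb/h.

46.56 lb/h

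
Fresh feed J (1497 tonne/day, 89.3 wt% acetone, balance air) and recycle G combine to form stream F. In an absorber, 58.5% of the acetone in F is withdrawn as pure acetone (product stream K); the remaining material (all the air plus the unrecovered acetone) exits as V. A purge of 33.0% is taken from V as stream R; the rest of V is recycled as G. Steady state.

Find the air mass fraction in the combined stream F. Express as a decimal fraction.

0.208

air enters only via J and leaves only via the purge: 1497×0.107 = 0.330×(air in V), and the absorber passes all air, so air in F = air in V = 485.39 tonne/day.
acetone in F: m_A = 1497×0.893 + (1−0.330)·(1−0.585)·m_A, so m_A = 1336.8/0.7219 = 1851.7 tonne/day.
F = 1851.7 + 485.39 = 2337.1 tonne/day.
air fraction in F = 485.39/2337.1 = 0.208.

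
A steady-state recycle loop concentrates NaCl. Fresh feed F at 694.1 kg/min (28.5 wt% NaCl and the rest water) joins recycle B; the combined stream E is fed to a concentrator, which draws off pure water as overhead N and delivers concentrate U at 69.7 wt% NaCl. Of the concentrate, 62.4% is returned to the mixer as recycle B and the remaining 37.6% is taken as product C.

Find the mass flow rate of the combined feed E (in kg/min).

1165 kg/min

Overall NaCl balance (none leaves overhead): NaCl in fresh feed = NaCl in product, i.e. 694.1×0.285 = (1−0.624)·U·0.697.
U = 197.82/(0.697×0.376) = 754.83 kg/min.
Recycle B = 0.624×754.83 = 471.01 kg/min.
Combined feed E = 694.1 + 471.01 = 1165.1 kg/min.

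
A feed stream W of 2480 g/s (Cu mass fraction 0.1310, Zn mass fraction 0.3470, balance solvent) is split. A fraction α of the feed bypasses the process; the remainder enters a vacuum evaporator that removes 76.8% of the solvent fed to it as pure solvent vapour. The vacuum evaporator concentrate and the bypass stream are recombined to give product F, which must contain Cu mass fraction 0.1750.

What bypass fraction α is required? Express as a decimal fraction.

0.373

All 2480×0.131 = 324.88 g/s of Cu reaches F, so F = 324.88/0.175 = 1856.5 g/s and vapour = 623.54 g/s.
The evaporator receives (1−α)·2480 of feed at 0.522 solvent and removes 0.768 of that solvent:
0.768×0.522×(1−α)×2480 = 623.54
(1−α) = 623.54/994.22 = 0.6272;  α = 0.3728.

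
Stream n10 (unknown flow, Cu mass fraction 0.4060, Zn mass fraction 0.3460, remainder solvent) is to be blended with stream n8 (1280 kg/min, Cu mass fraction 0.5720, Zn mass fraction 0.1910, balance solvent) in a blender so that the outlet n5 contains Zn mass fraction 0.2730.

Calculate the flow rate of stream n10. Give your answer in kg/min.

Let n10 be the unknown flow. Total out = 1280 + n10.
Zn balance: 244.48 + 0.346·n10 = 0.273·(1280 + n10)
(0.346 − 0.273)·n10 = 0.273×1280 − 244.48 = 104.96
n10 = 104.96 / 0.073 = 1437.8 kg/min

1438 kg/min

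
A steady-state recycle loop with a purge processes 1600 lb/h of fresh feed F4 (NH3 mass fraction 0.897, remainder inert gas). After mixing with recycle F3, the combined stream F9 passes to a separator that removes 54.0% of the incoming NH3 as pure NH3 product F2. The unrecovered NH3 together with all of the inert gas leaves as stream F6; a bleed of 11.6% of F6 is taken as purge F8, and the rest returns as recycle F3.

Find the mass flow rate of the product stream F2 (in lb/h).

1306 lb/h

NH3 in F9: m_A = 1600×0.897 + (1−0.116)·(1−0.540)·m_A, so m_A = 1435.2/0.5934 = 2418.8 lb/h.
Product F2 = 0.540×2418.8 = 1306.1 lb/h.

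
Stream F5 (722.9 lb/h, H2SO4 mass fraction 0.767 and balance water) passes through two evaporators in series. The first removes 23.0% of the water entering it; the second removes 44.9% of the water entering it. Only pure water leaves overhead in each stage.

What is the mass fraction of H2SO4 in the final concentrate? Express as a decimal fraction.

water in feed = 722.9×0.233 = 168.44 lb/h.
After stage 1: water left = (1−0.230)×168.44 = 129.7; stream total = 684.16 lb/h.
After stage 2: water left = (1−0.449)×129.7 = 71.462; final concentrate = 625.93 lb/h.
H2SO4 fraction = 554.46/625.93 = 0.886.

0.886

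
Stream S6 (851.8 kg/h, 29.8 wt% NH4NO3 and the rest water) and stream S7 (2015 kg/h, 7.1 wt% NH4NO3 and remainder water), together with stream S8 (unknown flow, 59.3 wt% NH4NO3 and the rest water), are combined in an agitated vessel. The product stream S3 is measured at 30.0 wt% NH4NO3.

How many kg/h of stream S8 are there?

Let S8 be the unknown flow. Total out = 2866.8 + S8.
NH4NO3 balance: 396.9 + 0.593·S8 = 0.300·(2866.8 + S8)
(0.593 − 0.300)·S8 = 0.300×2866.8 − 396.9 = 463.14
S8 = 463.14 / 0.293 = 1580.7 kg/h

1581 kg/h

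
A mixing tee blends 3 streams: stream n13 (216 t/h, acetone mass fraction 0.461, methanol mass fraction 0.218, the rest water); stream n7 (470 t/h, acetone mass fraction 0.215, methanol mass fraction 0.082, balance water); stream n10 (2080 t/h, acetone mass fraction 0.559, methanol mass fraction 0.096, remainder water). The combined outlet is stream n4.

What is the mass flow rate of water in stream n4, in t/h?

water out = water in = 216×0.321 + 470×0.703 + 2080×0.345 = 1117.3 t/h.

1117 t/h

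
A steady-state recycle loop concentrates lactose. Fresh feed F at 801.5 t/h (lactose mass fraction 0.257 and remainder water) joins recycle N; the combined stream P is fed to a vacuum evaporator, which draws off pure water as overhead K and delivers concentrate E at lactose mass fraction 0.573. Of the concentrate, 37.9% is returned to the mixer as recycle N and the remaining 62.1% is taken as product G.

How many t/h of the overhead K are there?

442 t/h

Overall lactose balance (none leaves overhead): lactose in fresh feed = lactose in product, i.e. 801.5×0.257 = (1−0.379)·E·0.573.
E = 205.99/(0.573×0.621) = 578.88 t/h.
Recycle N = 0.379×578.88 = 219.4 t/h.
Combined feed P = 801.5 + 219.4 = 1020.9 t/h.
Overhead K = P − E = 1020.9 − 578.88 = 442.01 t/h.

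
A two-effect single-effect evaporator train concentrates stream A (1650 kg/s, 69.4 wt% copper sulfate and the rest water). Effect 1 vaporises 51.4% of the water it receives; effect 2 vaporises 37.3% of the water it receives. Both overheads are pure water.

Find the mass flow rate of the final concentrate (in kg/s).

water in feed = 1650×0.306 = 504.9 kg/s.
After stage 1: water left = (1−0.514)×504.9 = 245.38; stream total = 1390.5 kg/s.
After stage 2: water left = (1−0.373)×245.38 = 153.85; final concentrate = 1299 kg/s.

1299 kg/s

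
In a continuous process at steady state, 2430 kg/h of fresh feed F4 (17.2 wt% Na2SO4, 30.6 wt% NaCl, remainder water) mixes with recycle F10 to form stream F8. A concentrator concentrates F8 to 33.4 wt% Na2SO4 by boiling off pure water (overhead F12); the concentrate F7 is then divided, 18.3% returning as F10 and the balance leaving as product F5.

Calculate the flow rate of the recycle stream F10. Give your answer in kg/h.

280.3 kg/h

Overall Na2SO4 balance (none leaves overhead): Na2SO4 in fresh feed = Na2SO4 in product, i.e. 2430×0.172 = (1−0.183)·F7·0.334.
F7 = 417.96/(0.334×0.817) = 1531.7 kg/h.
Recycle F10 = 0.183×1531.7 = 280.3 kg/h.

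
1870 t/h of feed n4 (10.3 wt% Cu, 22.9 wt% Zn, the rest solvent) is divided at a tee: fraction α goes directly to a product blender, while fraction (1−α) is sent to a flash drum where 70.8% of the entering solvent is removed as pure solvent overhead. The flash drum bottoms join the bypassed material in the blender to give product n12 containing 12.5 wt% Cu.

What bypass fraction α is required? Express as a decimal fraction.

0.628

All 1870×0.103 = 192.61 t/h of Cu reaches n12, so n12 = 192.61/0.125 = 1540.9 t/h and vapour = 329.12 t/h.
The evaporator receives (1−α)·1870 of feed at 0.668 solvent and removes 0.708 of that solvent:
0.708×0.668×(1−α)×1870 = 329.12
(1−α) = 329.12/884.41 = 0.3721;  α = 0.6279.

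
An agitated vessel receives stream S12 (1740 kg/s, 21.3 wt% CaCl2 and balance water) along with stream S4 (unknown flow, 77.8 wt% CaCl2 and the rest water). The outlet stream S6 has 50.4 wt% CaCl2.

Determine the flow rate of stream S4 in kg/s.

1848 kg/s

Let S4 be the unknown flow. Total out = 1740 + S4.
CaCl2 balance: 370.62 + 0.778·S4 = 0.504·(1740 + S4)
(0.778 − 0.504)·S4 = 0.504×1740 − 370.62 = 506.34
S4 = 506.34 / 0.274 = 1848 kg/s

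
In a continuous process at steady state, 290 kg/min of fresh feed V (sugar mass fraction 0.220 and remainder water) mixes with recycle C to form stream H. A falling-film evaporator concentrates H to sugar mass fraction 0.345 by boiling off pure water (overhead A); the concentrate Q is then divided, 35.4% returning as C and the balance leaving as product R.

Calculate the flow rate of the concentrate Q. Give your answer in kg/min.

286.3 kg/min

Overall sugar balance (none leaves overhead): sugar in fresh feed = sugar in product, i.e. 290×0.220 = (1−0.354)·Q·0.345.
Q = 63.8/(0.345×0.646) = 286.27 kg/min.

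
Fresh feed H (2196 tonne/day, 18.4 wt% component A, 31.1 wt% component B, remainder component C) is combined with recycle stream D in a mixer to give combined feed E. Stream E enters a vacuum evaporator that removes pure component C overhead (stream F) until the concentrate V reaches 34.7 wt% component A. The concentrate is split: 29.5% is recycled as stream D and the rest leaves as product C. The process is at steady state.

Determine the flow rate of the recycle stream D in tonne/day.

487.3 tonne/day

Overall component A balance (none leaves overhead): component A in fresh feed = component A in product, i.e. 2196×0.184 = (1−0.295)·V·0.347.
V = 404.06/(0.347×0.705) = 1651.7 tonne/day.
Recycle D = 0.295×1651.7 = 487.25 tonne/day.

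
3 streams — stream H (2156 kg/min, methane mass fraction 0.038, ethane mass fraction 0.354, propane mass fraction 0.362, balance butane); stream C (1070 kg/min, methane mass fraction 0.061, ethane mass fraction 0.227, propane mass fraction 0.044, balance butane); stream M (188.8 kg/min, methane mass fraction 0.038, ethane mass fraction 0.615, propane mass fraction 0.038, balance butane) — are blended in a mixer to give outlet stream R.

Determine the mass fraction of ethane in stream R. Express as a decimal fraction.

Total flow out = 2156 + 1070 + 188.8 = 3414.8 kg/min.
ethane in = 2156×0.354 + 1070×0.227 + 188.8×0.615 = 1122.2 kg/min.
ethane mass fraction in R = 1122.2/3414.8 = 0.329.

0.329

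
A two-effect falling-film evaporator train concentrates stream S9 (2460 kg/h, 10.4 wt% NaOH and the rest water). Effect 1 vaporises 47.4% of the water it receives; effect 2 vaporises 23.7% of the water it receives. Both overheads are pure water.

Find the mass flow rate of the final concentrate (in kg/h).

1140 kg/h

water in feed = 2460×0.896 = 2204.2 kg/h.
After stage 1: water left = (1−0.474)×2204.2 = 1159.4; stream total = 1415.2 kg/h.
After stage 2: water left = (1−0.237)×1159.4 = 884.61; final concentrate = 1140.5 kg/h.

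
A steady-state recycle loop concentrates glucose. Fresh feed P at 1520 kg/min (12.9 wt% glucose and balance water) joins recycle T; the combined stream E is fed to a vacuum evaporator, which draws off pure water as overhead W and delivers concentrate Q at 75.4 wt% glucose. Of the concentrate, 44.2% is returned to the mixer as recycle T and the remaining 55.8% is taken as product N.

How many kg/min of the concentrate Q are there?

466 kg/min

Overall glucose balance (none leaves overhead): glucose in fresh feed = glucose in product, i.e. 1520×0.129 = (1−0.442)·Q·0.754.
Q = 196.08/(0.754×0.558) = 466.04 kg/min.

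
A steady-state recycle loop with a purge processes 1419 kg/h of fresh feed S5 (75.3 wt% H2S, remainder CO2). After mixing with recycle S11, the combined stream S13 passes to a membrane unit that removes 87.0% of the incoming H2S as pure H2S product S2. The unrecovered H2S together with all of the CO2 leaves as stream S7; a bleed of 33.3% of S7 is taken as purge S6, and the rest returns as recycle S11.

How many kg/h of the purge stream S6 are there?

401.1 kg/h

CO2 enters only via S5 and leaves only via the purge: 1419×0.247 = 0.333×(CO2 in S7), and the membrane unit passes all CO2, so CO2 in S13 = CO2 in S7 = 1052.5 kg/h.
H2S in S13: m_A = 1419×0.753 + (1−0.333)·(1−0.870)·m_A, so m_A = 1068.5/0.9133 = 1170 kg/h.
S7 = (1−0.870)×1170 + 1052.5 = 1204.6 kg/h.
Purge S6 = 0.333×1204.6 = 401.14 kg/h.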